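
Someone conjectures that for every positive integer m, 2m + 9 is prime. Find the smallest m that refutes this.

m = 3

m = 1: 2m + 9 = 11, prime.
m = 2: 2m + 9 = 13, prime.
m = 3: 2m + 9 = 15 = 3 × 5, composite.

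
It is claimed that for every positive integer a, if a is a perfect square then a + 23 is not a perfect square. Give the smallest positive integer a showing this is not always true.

A counterexample is any positive integer a such that a is a perfect square but a + 23 is a perfect square; we check each in order.
For a = 1, 4, 9, 16, 25, 36, 49, 64, 81, 100 the conclusion holds.
a = 121: 121 = 11² and 121 + 23 = 144 = 12².
Hence a = 121 is a counterexample.

a = 121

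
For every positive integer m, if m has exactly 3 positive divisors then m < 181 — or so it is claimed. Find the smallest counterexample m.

Check each positive integer m in order until m has exactly 3 positive divisors but the claim fails.
For m = 4, 9, 25, 49, 121, 169 the conclusion holds.
m = 289: τ(289) = 3; 289 ≥ 181.
So m = 289 is the smallest counterexample.

m = 289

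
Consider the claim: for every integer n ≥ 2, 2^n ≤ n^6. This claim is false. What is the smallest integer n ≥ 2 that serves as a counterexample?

n = 30

A counterexample is any integer n ≥ 2 such that 2^n > n^6; we check each in order.
For n = 2, 3, 4, 5, …, 27, 28, 29 the conclusion holds.
n = 30: 2^n = 1073741824 and n^6 = 729000000, so 1073741824 > 729000000.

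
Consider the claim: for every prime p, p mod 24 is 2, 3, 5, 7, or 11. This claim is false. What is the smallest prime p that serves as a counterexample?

p = 13

We need the least prime p for which the claim fails.
For p = 2, 3, 5, 7, 11 the conclusion holds.
p = 13: 13 mod 24 = 13 — not in {2, 3, 5, 7, 11}.
So p = 13 is the smallest counterexample.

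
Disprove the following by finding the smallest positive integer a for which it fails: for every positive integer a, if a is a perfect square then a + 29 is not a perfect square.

For a = 1, 4, 9, 16, …, 121, 144, 169 the conclusion holds.
a = 196: 196 = 14² and 196 + 29 = 225 = 15².
Hence a = 196 is a counterexample.

a = 196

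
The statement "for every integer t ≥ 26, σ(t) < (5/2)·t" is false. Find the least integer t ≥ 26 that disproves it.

t = 36

Check each integer t ≥ 26 in order until the claim fails.
For t = 26, 27, 28, 29, 30, 31, 32, 33, 34, 35 the conclusion holds.
t = 36: σ(36) = 91; 91 ≥ 90.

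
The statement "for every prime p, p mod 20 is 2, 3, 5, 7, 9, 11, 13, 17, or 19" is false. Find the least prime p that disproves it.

We need the least prime p for which the claim fails.
For p = 2, 3, 5, 7, …, 29, 31, 37 the conclusion holds.
p = 41: 41 mod 20 = 1 — not in {2, 3, 5, 7, 9, 11, 13, 17, 19}.
Hence p = 41 is a counterexample.

p = 41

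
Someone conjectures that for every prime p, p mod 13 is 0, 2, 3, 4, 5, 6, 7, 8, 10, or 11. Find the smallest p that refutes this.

For p = 2, 3, 5, 7, …, 41, 43, 47 the conclusion holds.
p = 53: 53 mod 13 = 1 — not in {0, 2, 3, 4, 5, 6, 7, 8, 10, 11}.
Thus p = 53 disproves the claim, and no smaller p works.

p = 53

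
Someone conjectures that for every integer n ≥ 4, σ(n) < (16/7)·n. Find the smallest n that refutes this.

n = 12

n = 4: σ(4) = 7; 7 < 64/7.
n = 5: σ(5) = 6; 6 < 80/7.
n = 6: σ(6) = 12; 12 < 96/7.
n = 7: σ(7) = 8; 8 < 16.
n = 8: σ(8) = 15; 15 < 128/7.
n = 9: σ(9) = 13; 13 < 144/7.
n = 10: σ(10) = 18; 18 < 160/7.
n = 11: σ(11) = 12; 12 < 176/7.
n = 12: σ(12) = 28; 28 ≥ 192/7.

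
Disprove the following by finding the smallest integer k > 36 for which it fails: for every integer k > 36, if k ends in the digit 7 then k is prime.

k = 57

k = 37: 37 ends in 7 and is prime.
k = 47: 47 ends in 7 and is prime.
k = 57: 57 ends in 7; 57 = 3 × 19, composite.
Thus k = 57 disproves the claim, and no smaller k works.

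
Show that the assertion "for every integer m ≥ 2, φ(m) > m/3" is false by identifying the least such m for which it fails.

m = 6

We need the least integer m ≥ 2 for which the claim fails.
The first 4 eligible values, up to m = 5, all satisfy the conclusion.
m = 6: φ(6) = 2 and 6/3 = 2, so φ(6) ≤ 6/3.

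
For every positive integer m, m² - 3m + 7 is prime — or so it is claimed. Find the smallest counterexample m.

m = 6

A counterexample is any positive integer m such that m² - 3m + 7 is not prime; we check each in order.
The first 5 eligible values, up to m = 5, all satisfy the conclusion.
m = 6: m² - 3m + 7 = 25 = 5 × 5, composite.
Hence m = 6 is a counterexample.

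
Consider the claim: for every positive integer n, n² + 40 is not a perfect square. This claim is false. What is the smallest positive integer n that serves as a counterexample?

n = 3

For n = 1, 2 the conclusion holds.
n = 3: 3² + 40 = 49 = 7², a perfect square.
Thus n = 3 disproves the claim, and no smaller n works.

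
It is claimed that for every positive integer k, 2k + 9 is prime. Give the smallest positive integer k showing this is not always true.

k = 1: 2k + 9 = 11, prime.
k = 2: 2k + 9 = 13, prime.
k = 3: 2k + 9 = 15 = 3 × 5, composite.
So k = 3 is the smallest counterexample.

k = 3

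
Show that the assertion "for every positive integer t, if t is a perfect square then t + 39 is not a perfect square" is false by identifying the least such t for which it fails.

t = 25

A counterexample is any positive integer t such that t is a perfect square but t + 39 is a perfect square; we check each in order.
For t = 1, 4, 9, 16 the conclusion holds.
t = 25: 25 = 5² and 25 + 39 = 64 = 8².
Thus t = 25 disproves the claim, and no smaller t works.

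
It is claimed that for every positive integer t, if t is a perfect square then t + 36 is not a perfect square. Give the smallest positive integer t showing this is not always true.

t = 64

t = 1: 1 + 36 = 37, not a perfect square.
t = 4: 4 + 36 = 40, not a perfect square.
t = 9: 9 + 36 = 45, not a perfect square.
t = 16: 16 + 36 = 52, not a perfect square.
t = 25: 25 + 36 = 61, not a perfect square.
t = 36: 36 + 36 = 72, not a perfect square.
t = 49: 49 + 36 = 85, not a perfect square.
t = 64: 64 = 8² and 64 + 36 = 100 = 10².
So t = 64 is the smallest counterexample.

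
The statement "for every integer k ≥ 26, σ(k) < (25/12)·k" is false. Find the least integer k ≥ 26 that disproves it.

A counterexample is any integer k ≥ 26 such that the claim fails; we check each in order.
k = 26: σ(26) = 42; 42 < 325/6.
k = 27: σ(27) = 40; 40 < 225/4.
k = 28: σ(28) = 56; 56 < 175/3.
k = 29: σ(29) = 30; 30 < 725/12.
k = 30: σ(30) = 72; 72 ≥ 125/2.
Thus k = 30 disproves the claim, and no smaller k works.

k = 30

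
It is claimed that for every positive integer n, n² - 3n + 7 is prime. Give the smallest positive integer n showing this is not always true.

n = 6

We need the least positive integer n for which n² - 3n + 7 is not prime.
n = 1: n² - 3n + 7 = 5, prime.
n = 2: n² - 3n + 7 = 5, prime.
n = 3: n² - 3n + 7 = 7, prime.
n = 4: n² - 3n + 7 = 11, prime.
n = 5: n² - 3n + 7 = 17, prime.
n = 6: n² - 3n + 7 = 25 = 5 × 5, composite.
Thus n = 6 disproves the claim, and no smaller n works.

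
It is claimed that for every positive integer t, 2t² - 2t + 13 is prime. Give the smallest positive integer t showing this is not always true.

We need the least positive integer t for which 2t² - 2t + 13 is not prime.
For t = 1, 2 the conclusion holds.
t = 3: 2t² - 2t + 13 = 25 = 5 × 5, composite.
Hence t = 3 is a counterexample.

t = 3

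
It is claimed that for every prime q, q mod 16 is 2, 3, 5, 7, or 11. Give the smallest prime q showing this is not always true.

q = 13

q = 2: 2 mod 16 = 2.
q = 3: 3 mod 16 = 3.
q = 5: 5 mod 16 = 5.
q = 7: 7 mod 16 = 7.
q = 11: 11 mod 16 = 11.
q = 13: 13 mod 16 = 13 — not in {2, 3, 5, 7, 11}.
So q = 13 is the smallest counterexample.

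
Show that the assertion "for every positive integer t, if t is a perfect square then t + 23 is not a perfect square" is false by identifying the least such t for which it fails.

t = 121

Check each positive integer t in order until t is a perfect square but t + 23 is a perfect square.
For t = 1, 4, 9, 16, 25, 36, 49, 64, 81, 100 the conclusion holds.
t = 121: 121 = 11² and 121 + 23 = 144 = 12².
So t = 121 is the smallest counterexample.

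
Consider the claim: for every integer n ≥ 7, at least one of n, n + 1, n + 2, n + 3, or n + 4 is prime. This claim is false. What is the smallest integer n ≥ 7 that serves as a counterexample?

A counterexample is any integer n ≥ 7 such that n, n + 1, n + 2, n + 3, n + 4 are all composite; we check each in order.
For n = 7, 8, 9, 10, …, 21, 22, 23 the conclusion holds.
n = 24: 24 = 2 × 12; 25 = 5 × 5; 26 = 2 × 13; 27 = 3 × 9; 28 = 2 × 14 — all composite.
Thus n = 24 disproves the claim, and no smaller n works.

n = 24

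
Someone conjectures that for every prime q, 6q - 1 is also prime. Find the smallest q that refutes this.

We need the least prime q for which 6q - 1 is not prime.
q = 2: 6q - 1 = 11, prime.
q = 3: 6q - 1 = 17, prime.
q = 5: 6q - 1 = 29, prime.
q = 7: 6q - 1 = 41, prime.
q = 11: 6q - 1 = 65 = 5 × 13, not prime.

q = 11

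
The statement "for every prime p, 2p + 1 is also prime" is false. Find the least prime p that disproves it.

p = 7

A counterexample is any prime p such that 2p + 1 is not prime; we check each in order.
For p = 2, 3, 5 the conclusion holds.
p = 7: 2p + 1 = 15 = 3 × 5, not prime.
So p = 7 is the smallest counterexample.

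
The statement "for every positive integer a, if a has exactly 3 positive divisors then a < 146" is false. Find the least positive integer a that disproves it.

a = 169

a = 4: τ(4) = 3; 4 < 146.
a = 9: τ(9) = 3; 9 < 146.
a = 25: τ(25) = 3; 25 < 146.
a = 49: τ(49) = 3; 49 < 146.
a = 121: τ(121) = 3; 121 < 146.
a = 169: τ(169) = 3; 169 ≥ 146.
Thus a = 169 disproves the claim, and no smaller a works.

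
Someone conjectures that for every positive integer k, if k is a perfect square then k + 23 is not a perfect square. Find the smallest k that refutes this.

The first 10 eligible values, up to k = 100, all satisfy the conclusion.
k = 121: 121 = 11² and 121 + 23 = 144 = 12².

k = 121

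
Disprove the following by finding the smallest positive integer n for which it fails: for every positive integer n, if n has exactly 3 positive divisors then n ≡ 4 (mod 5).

n = 4: τ(4) = 3; 4 ≡ 4 (mod 5).
n = 9: τ(9) = 3; 9 ≡ 4 (mod 5).
n = 25: τ(25) = 3; 25 ≡ 0 (mod 5).
So n = 25 is the smallest counterexample.

n = 25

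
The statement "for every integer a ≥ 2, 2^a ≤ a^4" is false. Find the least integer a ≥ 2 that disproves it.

a = 17

We need the least integer a ≥ 2 for which 2^a > a^4.
The first 15 eligible values, up to a = 16, all satisfy the conclusion.
a = 17: 2^a = 131072 and a^4 = 83521, so 131072 > 83521.
Hence a = 17 is a counterexample.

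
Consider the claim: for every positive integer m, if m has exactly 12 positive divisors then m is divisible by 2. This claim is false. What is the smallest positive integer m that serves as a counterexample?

Check each positive integer m in order until m has exactly 12 positive divisors but m is not divisible by 2.
For m = 60, 72, 84, 90, …, 294, 306, 308 the conclusion holds.
m = 315: τ(315) = 12; 315 mod 2 = 1.

m = 315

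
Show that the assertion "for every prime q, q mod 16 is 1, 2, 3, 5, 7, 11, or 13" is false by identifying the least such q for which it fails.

A counterexample is any prime q such that the claim fails; we check each in order.
The first 10 eligible values, up to q = 29, all satisfy the conclusion.
q = 31: 31 mod 16 = 15 — not in {1, 2, 3, 5, 7, 11, 13}.
So q = 31 is the smallest counterexample.

q = 31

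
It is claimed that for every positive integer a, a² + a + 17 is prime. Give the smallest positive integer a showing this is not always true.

a = 16

Check each positive integer a in order until a² + a + 17 is not prime.
The first 15 eligible values, up to a = 15, all satisfy the conclusion.
a = 16: a² + a + 17 = 289 = 17 × 17, composite.
So a = 16 is the smallest counterexample.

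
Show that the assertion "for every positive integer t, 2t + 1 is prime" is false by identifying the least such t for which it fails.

t = 4

We need the least positive integer t for which 2t + 1 is not prime.
For t = 1, 2, 3 the conclusion holds.
t = 4: 2t + 1 = 9 = 3 × 3, composite.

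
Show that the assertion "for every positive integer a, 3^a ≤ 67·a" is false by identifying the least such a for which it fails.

a = 6

The first 5 eligible values, up to a = 5, all satisfy the conclusion.
a = 6: 3^a = 729 and 67·a = 402, so 729 > 402.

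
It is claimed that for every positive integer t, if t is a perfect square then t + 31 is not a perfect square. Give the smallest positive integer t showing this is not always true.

Check each positive integer t in order until t is a perfect square but t + 31 is a perfect square.
For t = 1, 4, 9, 16, …, 144, 169, 196 the conclusion holds.
t = 225: 225 = 15² and 225 + 31 = 256 = 16².

t = 225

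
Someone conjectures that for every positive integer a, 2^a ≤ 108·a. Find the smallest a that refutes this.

a = 11

For a = 1, 2, 3, 4, 5, 6, 7, 8, 9, 10 the conclusion holds.
a = 11: 2^a = 2048 and 108·a = 1188, so 2048 > 1188.
Hence a = 11 is a counterexample.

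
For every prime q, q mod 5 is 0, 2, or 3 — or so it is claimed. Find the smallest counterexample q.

q = 11

We need the least prime q for which the claim fails.
q = 2: 2 mod 5 = 2.
q = 3: 3 mod 5 = 3.
q = 5: 5 mod 5 = 0.
q = 7: 7 mod 5 = 2.
q = 11: 11 mod 5 = 1 — not in {0, 2, 3}.
Thus q = 11 disproves the claim, and no smaller q works.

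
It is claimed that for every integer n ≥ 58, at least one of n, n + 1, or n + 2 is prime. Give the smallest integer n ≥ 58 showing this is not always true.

For n = 58, 59, 60, 61 the conclusion holds.
n = 62: 62 = 2 × 31; 63 = 3 × 21; 64 = 2 × 32 — all composite.

n = 62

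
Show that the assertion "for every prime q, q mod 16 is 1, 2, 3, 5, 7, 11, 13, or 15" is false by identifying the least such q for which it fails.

q = 41

We need the least prime q for which the claim fails.
The first 12 eligible values, up to q = 37, all satisfy the conclusion.
q = 41: 41 mod 16 = 9 — not in {1, 2, 3, 5, 7, 11, 13, 15}.
Hence q = 41 is a counterexample.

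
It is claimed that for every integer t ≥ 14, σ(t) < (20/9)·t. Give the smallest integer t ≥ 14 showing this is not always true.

For t = 14, 15, 16, 17, 18, 19, 20, 21, 22, 23 the conclusion holds.
t = 24: σ(24) = 60; 60 ≥ 160/3.
So t = 24 is the smallest counterexample.

t = 24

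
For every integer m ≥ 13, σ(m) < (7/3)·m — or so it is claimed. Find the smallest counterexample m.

For m = 13, 14, 15, 16, …, 21, 22, 23 the conclusion holds.
m = 24: σ(24) = 60; 60 ≥ 56.
Thus m = 24 disproves the claim, and no smaller m works.

m = 24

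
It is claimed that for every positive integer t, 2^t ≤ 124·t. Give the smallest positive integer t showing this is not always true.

A counterexample is any positive integer t such that 2^t > 124·t; we check each in order.
For t = 1, 2, 3, 4, 5, 6, 7, 8, 9, 10 the conclusion holds.
t = 11: 2^t = 2048 and 124·t = 1364, so 2048 > 1364.
So t = 11 is the smallest counterexample.

t = 11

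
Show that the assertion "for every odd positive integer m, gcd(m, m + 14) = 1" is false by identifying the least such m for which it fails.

m = 7

A counterexample is any odd positive integer m such that gcd(m, m + 14) > 1; we check each in order.
m = 1: gcd(1, 15) = 1.
m = 3: gcd(3, 17) = 1.
m = 5: gcd(5, 19) = 1.
m = 7: gcd(7, 21) = 7.
Thus m = 7 disproves the claim, and no smaller m works.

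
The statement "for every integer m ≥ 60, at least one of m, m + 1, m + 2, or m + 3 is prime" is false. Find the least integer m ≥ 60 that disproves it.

m = 62

We need the least integer m ≥ 60 for which m, m + 1, m + 2, m + 3 are all composite.
For m = 60, 61 the conclusion holds.
m = 62: 62 = 2 × 31; 63 = 3 × 21; 64 = 2 × 32; 65 = 5 × 13 — all composite.
Thus m = 62 disproves the claim, and no smaller m works.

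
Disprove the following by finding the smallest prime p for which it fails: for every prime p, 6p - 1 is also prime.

p = 11

A counterexample is any prime p such that 6p - 1 is not prime; we check each in order.
The first 4 eligible values, up to p = 7, all satisfy the conclusion.
p = 11: 6p - 1 = 65 = 5 × 13, not prime.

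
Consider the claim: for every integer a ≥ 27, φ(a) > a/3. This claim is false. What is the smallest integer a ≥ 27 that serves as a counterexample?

a = 30

A counterexample is any integer a ≥ 27 such that the claim fails; we check each in order.
For a = 27, 28, 29 the conclusion holds.
a = 30: φ(30) = 8 and 30/3 = 10, so φ(30) ≤ 30/3.
Thus a = 30 disproves the claim, and no smaller a works.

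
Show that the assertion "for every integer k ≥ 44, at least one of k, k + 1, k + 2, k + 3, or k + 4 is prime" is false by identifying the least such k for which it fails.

We need the least integer k ≥ 44 for which k, k + 1, k + 2, k + 3, k + 4 are all composite.
The first 4 eligible values, up to k = 47, all satisfy the conclusion.
k = 48: 48 = 2 × 24; 49 = 7 × 7; 50 = 2 × 25; 51 = 3 × 17; 52 = 2 × 26 — all composite.
So k = 48 is the smallest counterexample.

k = 48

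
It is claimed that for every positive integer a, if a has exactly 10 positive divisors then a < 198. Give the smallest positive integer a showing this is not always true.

A counterexample is any positive integer a such that a has exactly 10 positive divisors but the claim fails; we check each in order.
For a = 48, 80, 112, 162, 176 the conclusion holds.
a = 208: τ(208) = 10; 208 ≥ 198.
Thus a = 208 disproves the claim, and no smaller a works.

a = 208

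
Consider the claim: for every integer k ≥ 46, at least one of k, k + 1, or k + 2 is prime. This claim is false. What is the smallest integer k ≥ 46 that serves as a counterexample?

k = 48

We need the least integer k ≥ 46 for which k, k + 1, k + 2 are all composite.
For k = 46, 47 the conclusion holds.
k = 48: 48 = 2 × 24; 49 = 7 × 7; 50 = 2 × 25 — all composite.
Thus k = 48 disproves the claim, and no smaller k works.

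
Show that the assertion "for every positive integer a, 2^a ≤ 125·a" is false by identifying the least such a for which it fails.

We need the least positive integer a for which 2^a > 125·a.
The first 10 eligible values, up to a = 10, all satisfy the conclusion.
a = 11: 2^a = 2048 and 125·a = 1375, so 2048 > 1375.
So a = 11 is the smallest counterexample.

a = 11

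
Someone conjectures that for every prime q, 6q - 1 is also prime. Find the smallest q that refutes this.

For q = 2, 3, 5, 7 the conclusion holds.
q = 11: 6q - 1 = 65 = 5 × 13, not prime.

q = 11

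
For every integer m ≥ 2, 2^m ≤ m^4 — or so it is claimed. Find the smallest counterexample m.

Check each integer m ≥ 2 in order until 2^m > m^4.
For m = 2, 3, 4, 5, …, 14, 15, 16 the conclusion holds.
m = 17: 2^m = 131072 and m^4 = 83521, so 131072 > 83521.

m = 17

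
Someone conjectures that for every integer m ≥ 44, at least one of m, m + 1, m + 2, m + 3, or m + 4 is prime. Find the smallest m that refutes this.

Check each integer m ≥ 44 in order until m, m + 1, m + 2, m + 3, m + 4 are all composite.
The first 4 eligible values, up to m = 47, all satisfy the conclusion.
m = 48: 48 = 2 × 24; 49 = 7 × 7; 50 = 2 × 25; 51 = 3 × 17; 52 = 2 × 26 — all composite.
Hence m = 48 is a counterexample.

m = 48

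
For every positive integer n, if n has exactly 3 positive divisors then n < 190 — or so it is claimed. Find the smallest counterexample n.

We need the least positive integer n for which n has exactly 3 positive divisors but the claim fails.
For n = 4, 9, 25, 49, 121, 169 the conclusion holds.
n = 289: τ(289) = 3; 289 ≥ 190.

n = 289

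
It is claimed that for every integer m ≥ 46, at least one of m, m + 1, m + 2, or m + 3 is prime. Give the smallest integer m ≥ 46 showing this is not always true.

We need the least integer m ≥ 46 for which m, m + 1, m + 2, m + 3 are all composite.
For m = 46, 47 the conclusion holds.
m = 48: 48 = 2 × 24; 49 = 7 × 7; 50 = 2 × 25; 51 = 3 × 17 — all composite.
So m = 48 is the smallest counterexample.

m = 48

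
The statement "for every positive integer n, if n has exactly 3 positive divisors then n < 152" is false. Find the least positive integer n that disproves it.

For n = 4, 9, 25, 49, 121 the conclusion holds.
n = 169: τ(169) = 3; 169 ≥ 152.
So n = 169 is the smallest counterexample.

n = 169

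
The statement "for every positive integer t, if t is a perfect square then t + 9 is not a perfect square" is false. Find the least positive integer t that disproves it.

t = 16

We need the least positive integer t for which t is a perfect square but t + 9 is a perfect square.
t = 1: 1 + 9 = 10, not a perfect square.
t = 4: 4 + 9 = 13, not a perfect square.
t = 9: 9 + 9 = 18, not a perfect square.
t = 16: 16 = 4² and 16 + 9 = 25 = 5².
Hence t = 16 is a counterexample.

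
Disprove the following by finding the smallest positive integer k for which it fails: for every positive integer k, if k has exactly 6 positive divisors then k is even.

Check each positive integer k in order until k has exactly 6 positive divisors but k is odd.
k = 12: divisors of 12: 1, 2, 3, 4, 6, 12; 12 is even.
k = 18: divisors of 18: 1, 2, 3, 6, 9, 18; 18 is even.
k = 20: divisors of 20: 1, 2, 4, 5, 10, 20; 20 is even.
k = 28: divisors of 28: 1, 2, 4, 7, 14, 28; 28 is even.
k = 32: divisors of 32: 1, 2, 4, 8, 16, 32; 32 is even.
k = 44: divisors of 44: 1, 2, 4, 11, 22, 44; 44 is even.
k = 45: divisors of 45: 1, 3, 5, 9, 15, 45; 45 is odd.

k = 45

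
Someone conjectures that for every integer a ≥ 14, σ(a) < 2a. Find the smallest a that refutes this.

For a = 14, 15, 16, 17 the conclusion holds.
a = 18: σ(18) = 39; 39 ≥ 36.

a = 18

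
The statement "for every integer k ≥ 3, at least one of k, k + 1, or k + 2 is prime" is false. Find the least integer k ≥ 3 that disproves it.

k = 8

Check each integer k ≥ 3 in order until k, k + 1, k + 2 are all composite.
The first 5 eligible values, up to k = 7, all satisfy the conclusion.
k = 8: 8 = 2 × 4; 9 = 3 × 3; 10 = 2 × 5 — all composite.
Thus k = 8 disproves the claim, and no smaller k works.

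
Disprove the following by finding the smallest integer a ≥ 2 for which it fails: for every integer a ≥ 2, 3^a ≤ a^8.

a = 23

We need the least integer a ≥ 2 for which 3^a > a^8.
For a = 2, 3, 4, 5, …, 20, 21, 22 the conclusion holds.
a = 23: 3^a = 94143178827 and a^8 = 78310985281, so 94143178827 > 78310985281.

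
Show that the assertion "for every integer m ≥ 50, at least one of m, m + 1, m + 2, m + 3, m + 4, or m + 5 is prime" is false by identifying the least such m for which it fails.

m = 90

A counterexample is any integer m ≥ 50 such that m, m + 1, m + 2, m + 3, m + 4, m + 5 are all composite; we check each in order.
For m = 50, 51, 52, 53, …, 87, 88, 89 the conclusion holds.
m = 90: 90 = 2 × 45; 91 = 7 × 13; 92 = 2 × 46; 93 = 3 × 31; 94 = 2 × 47; 95 = 5 × 19 — all composite.
Thus m = 90 disproves the claim, and no smaller m works.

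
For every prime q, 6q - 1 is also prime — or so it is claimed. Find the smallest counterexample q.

q = 11

q = 2: 6q - 1 = 11, prime.
q = 3: 6q - 1 = 17, prime.
q = 5: 6q - 1 = 29, prime.
q = 7: 6q - 1 = 41, prime.
q = 11: 6q - 1 = 65 = 5 × 13, not prime.
Hence q = 11 is a counterexample.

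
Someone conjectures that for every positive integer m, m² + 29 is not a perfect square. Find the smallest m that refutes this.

m = 14

A counterexample is any positive integer m such that m² + 29 is a perfect square; we check each in order.
The first 13 eligible values, up to m = 13, all satisfy the conclusion.
m = 14: 14² + 29 = 225 = 15², a perfect square.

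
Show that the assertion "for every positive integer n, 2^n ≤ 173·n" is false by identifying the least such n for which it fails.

Check each positive integer n in order until 2^n > 173·n.
For n = 1, 2, 3, 4, 5, 6, 7, 8, 9, 10 the conclusion holds.
n = 11: 2^n = 2048 and 173·n = 1903, so 2048 > 1903.

n = 11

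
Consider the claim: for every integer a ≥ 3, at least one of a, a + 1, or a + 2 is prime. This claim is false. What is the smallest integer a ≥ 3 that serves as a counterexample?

a = 8

The first 5 eligible values, up to a = 7, all satisfy the conclusion.
a = 8: 8 = 2 × 4; 9 = 3 × 3; 10 = 2 × 5 — all composite.
Thus a = 8 disproves the claim, and no smaller a works.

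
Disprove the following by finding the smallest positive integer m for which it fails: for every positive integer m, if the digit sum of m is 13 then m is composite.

m = 67

For m = 49, 58 the conclusion holds.
m = 67: digit sum 13; 67 is prime, not composite.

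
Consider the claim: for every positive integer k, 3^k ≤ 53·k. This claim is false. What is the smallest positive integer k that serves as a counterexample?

k = 6

Check each positive integer k in order until 3^k > 53·k.
For k = 1, 2, 3, 4, 5 the conclusion holds.
k = 6: 3^k = 729 and 53·k = 318, so 729 > 318.
Hence k = 6 is a counterexample.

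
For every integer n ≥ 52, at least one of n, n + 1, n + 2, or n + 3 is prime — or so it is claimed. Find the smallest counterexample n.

n = 54

We need the least integer n ≥ 52 for which n, n + 1, n + 2, n + 3 are all composite.
For n = 52, 53 the conclusion holds.
n = 54: 54 = 2 × 27; 55 = 5 × 11; 56 = 2 × 28; 57 = 3 × 19 — all composite.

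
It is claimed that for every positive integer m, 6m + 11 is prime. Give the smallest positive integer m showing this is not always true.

m = 4

A counterexample is any positive integer m such that 6m + 11 is not prime; we check each in order.
m = 1: 6m + 11 = 17, prime.
m = 2: 6m + 11 = 23, prime.
m = 3: 6m + 11 = 29, prime.
m = 4: 6m + 11 = 35 = 5 × 7, composite.
Hence m = 4 is a counterexample.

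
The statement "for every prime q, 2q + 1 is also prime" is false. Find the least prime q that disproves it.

q = 7

We need the least prime q for which 2q + 1 is not prime.
q = 2: 2q + 1 = 5, prime.
q = 3: 2q + 1 = 7, prime.
q = 5: 2q + 1 = 11, prime.
q = 7: 2q + 1 = 15 = 3 × 5, not prime.
Hence q = 7 is a counterexample.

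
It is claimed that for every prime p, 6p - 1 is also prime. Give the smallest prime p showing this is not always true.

p = 11

Check each prime p in order until 6p - 1 is not prime.
The first 4 eligible values, up to p = 7, all satisfy the conclusion.
p = 11: 6p - 1 = 65 = 5 × 13, not prime.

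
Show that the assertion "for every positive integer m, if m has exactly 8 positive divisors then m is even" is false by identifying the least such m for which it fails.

We need the least positive integer m for which m has exactly 8 positive divisors but m is odd.
The first 12 eligible values, up to m = 104, all satisfy the conclusion.
m = 105: divisors of 105: 1, 3, 5, 7, 15, 21, 35, 105; 105 is odd.

m = 105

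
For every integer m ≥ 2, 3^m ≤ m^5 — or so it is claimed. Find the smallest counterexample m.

For m = 2, 3, 4, 5, 6, 7, 8, 9, 10 the conclusion holds.
m = 11: 3^m = 177147 and m^5 = 161051, so 177147 > 161051.

m = 11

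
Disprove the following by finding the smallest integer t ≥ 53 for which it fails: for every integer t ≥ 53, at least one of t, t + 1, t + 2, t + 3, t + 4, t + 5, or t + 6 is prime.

A counterexample is any integer t ≥ 53 such that t, t + 1, t + 2, t + 3, t + 4, t + 5, t + 6 are all composite; we check each in order.
For t = 53, 54, 55, 56, …, 87, 88, 89 the conclusion holds.
t = 90: 90 = 2 × 45; 91 = 7 × 13; 92 = 2 × 46; 93 = 3 × 31; 94 = 2 × 47; 95 = 5 × 19; 96 = 2 × 48 — all composite.

t = 90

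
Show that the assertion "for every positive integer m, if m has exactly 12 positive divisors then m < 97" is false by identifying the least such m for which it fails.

m = 108

A counterexample is any positive integer m such that m has exactly 12 positive divisors but the claim fails; we check each in order.
For m = 60, 72, 84, 90, 96 the conclusion holds.
m = 108: τ(108) = 12; 108 ≥ 97.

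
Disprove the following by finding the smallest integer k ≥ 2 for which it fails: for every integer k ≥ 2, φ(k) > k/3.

A counterexample is any integer k ≥ 2 such that the claim fails; we check each in order.
k = 2: φ(2) = 1 and 2/3 = 2/3, so φ(2) > 2/3.
k = 3: φ(3) = 2 and 3/3 = 1, so φ(3) > 3/3.
k = 4: φ(4) = 2 and 4/3 = 4/3, so φ(4) > 4/3.
k = 5: φ(5) = 4 and 5/3 = 5/3, so φ(5) > 5/3.
k = 6: φ(6) = 2 and 6/3 = 2, so φ(6) ≤ 6/3.

k = 6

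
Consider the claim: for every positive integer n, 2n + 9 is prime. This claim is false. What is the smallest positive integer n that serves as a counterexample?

n = 3

We need the least positive integer n for which 2n + 9 is not prime.
n = 1: 2n + 9 = 11, prime.
n = 2: 2n + 9 = 13, prime.
n = 3: 2n + 9 = 15 = 3 × 5, composite.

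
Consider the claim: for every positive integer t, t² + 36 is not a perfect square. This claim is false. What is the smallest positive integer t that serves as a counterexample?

t = 8

A counterexample is any positive integer t such that t² + 36 is a perfect square; we check each in order.
t = 1: 1² + 36 = 37, not a perfect square.
t = 2: 2² + 36 = 40, not a perfect square.
t = 3: 3² + 36 = 45, not a perfect square.
t = 4: 4² + 36 = 52, not a perfect square.
t = 5: 5² + 36 = 61, not a perfect square.
t = 6: 6² + 36 = 72, not a perfect square.
t = 7: 7² + 36 = 85, not a perfect square.
t = 8: 8² + 36 = 100 = 10², a perfect square.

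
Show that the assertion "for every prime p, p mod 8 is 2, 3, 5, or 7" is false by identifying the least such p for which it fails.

We need the least prime p for which the claim fails.
p = 2: 2 mod 8 = 2.
p = 3: 3 mod 8 = 3.
p = 5: 5 mod 8 = 5.
p = 7: 7 mod 8 = 7.
p = 11: 11 mod 8 = 3.
p = 13: 13 mod 8 = 5.
p = 17: 17 mod 8 = 1 — not in {2, 3, 5, 7}.

p = 17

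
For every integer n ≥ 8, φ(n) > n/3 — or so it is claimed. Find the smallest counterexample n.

We need the least integer n ≥ 8 for which the claim fails.
n = 8: φ(8) = 4 and 8/3 = 8/3, so φ(8) > 8/3.
n = 9: φ(9) = 6 and 9/3 = 3, so φ(9) > 9/3.
n = 10: φ(10) = 4 and 10/3 = 10/3, so φ(10) > 10/3.
n = 11: φ(11) = 10 and 11/3 = 11/3, so φ(11) > 11/3.
n = 12: φ(12) = 4 and 12/3 = 4, so φ(12) ≤ 12/3.

n = 12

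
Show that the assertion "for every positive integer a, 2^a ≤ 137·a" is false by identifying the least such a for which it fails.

a = 11

For a = 1, 2, 3, 4, 5, 6, 7, 8, 9, 10 the conclusion holds.
a = 11: 2^a = 2048 and 137·a = 1507, so 2048 > 1507.
Hence a = 11 is a counterexample.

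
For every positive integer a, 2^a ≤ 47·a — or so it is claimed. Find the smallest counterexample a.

a = 9

Check each positive integer a in order until 2^a > 47·a.
The first 8 eligible values, up to a = 8, all satisfy the conclusion.
a = 9: 2^a = 512 and 47·a = 423, so 512 > 423.
Hence a = 9 is a counterexample.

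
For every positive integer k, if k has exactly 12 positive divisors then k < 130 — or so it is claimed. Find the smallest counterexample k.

k = 132

k = 60: τ(60) = 12; 60 < 130.
k = 72: τ(72) = 12; 72 < 130.
k = 84: τ(84) = 12; 84 < 130.
k = 90: τ(90) = 12; 90 < 130.
k = 96: τ(96) = 12; 96 < 130.
k = 108: τ(108) = 12; 108 < 130.
k = 126: τ(126) = 12; 126 < 130.
k = 132: τ(132) = 12; 132 ≥ 130.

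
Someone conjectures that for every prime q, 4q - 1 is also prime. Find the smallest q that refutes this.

q = 7

A counterexample is any prime q such that 4q - 1 is not prime; we check each in order.
For q = 2, 3, 5 the conclusion holds.
q = 7: 4q - 1 = 27 = 3 × 9, not prime.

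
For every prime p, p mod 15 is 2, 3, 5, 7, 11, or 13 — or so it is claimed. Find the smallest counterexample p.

p = 19

We need the least prime p for which the claim fails.
For p = 2, 3, 5, 7, 11, 13, 17 the conclusion holds.
p = 19: 19 mod 15 = 4 — not in {2, 3, 5, 7, 11, 13}.
Thus p = 19 disproves the claim, and no smaller p works.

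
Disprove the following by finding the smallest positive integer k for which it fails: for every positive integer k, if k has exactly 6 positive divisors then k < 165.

k = 171

Check each positive integer k in order until k has exactly 6 positive divisors but the claim fails.
For k = 12, 18, 20, 28, …, 148, 153, 164 the conclusion holds.
k = 171: τ(171) = 6; 171 ≥ 165.
Hence k = 171 is a counterexample.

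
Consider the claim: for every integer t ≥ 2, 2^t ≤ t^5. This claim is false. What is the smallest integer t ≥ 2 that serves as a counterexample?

We need the least integer t ≥ 2 for which 2^t > t^5.
The first 21 eligible values, up to t = 22, all satisfy the conclusion.
t = 23: 2^t = 8388608 and t^5 = 6436343, so 8388608 > 6436343.
Hence t = 23 is a counterexample.

t = 23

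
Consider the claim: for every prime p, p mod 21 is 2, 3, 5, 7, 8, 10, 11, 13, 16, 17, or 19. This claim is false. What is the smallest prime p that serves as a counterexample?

A counterexample is any prime p such that the claim fails; we check each in order.
The first 12 eligible values, up to p = 37, all satisfy the conclusion.
p = 41: 41 mod 21 = 20 — not in {2, 3, 5, 7, 8, 10, 11, 13, 16, 17, 19}.

p = 41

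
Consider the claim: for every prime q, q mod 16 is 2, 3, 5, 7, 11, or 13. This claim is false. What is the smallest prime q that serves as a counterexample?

The first 6 eligible values, up to q = 13, all satisfy the conclusion.
q = 17: 17 mod 16 = 1 — not in {2, 3, 5, 7, 11, 13}.

q = 17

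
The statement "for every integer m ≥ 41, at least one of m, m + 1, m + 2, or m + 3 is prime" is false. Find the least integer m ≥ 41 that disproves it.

m = 48

The first 7 eligible values, up to m = 47, all satisfy the conclusion.
m = 48: 48 = 2 × 24; 49 = 7 × 7; 50 = 2 × 25; 51 = 3 × 17 — all composite.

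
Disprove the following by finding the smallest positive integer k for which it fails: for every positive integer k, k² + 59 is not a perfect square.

We need the least positive integer k for which k² + 59 is a perfect square.
The first 28 eligible values, up to k = 28, all satisfy the conclusion.
k = 29: 29² + 59 = 900 = 30², a perfect square.

k = 29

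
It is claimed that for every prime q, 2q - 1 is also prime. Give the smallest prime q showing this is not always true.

q = 2: 2q - 1 = 3, prime.
q = 3: 2q - 1 = 5, prime.
q = 5: 2q - 1 = 9 = 3 × 3, not prime.
Hence q = 5 is a counterexample.

q = 5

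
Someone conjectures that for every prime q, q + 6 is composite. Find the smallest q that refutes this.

q = 5

We need the least prime q for which q + 6 is prime.
For q = 2, 3 the conclusion holds.
q = 5: q + 6 = 11, prime — not composite.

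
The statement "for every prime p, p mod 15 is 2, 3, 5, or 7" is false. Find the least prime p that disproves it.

p = 11

We need the least prime p for which the claim fails.
For p = 2, 3, 5, 7 the conclusion holds.
p = 11: 11 mod 15 = 11 — not in {2, 3, 5, 7}.
Hence p = 11 is a counterexample.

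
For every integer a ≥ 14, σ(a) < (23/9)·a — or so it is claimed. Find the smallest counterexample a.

We need the least integer a ≥ 14 for which the claim fails.
The first 34 eligible values, up to a = 47, all satisfy the conclusion.
a = 48: σ(48) = 124; 124 ≥ 368/3.
Thus a = 48 disproves the claim, and no smaller a works.

a = 48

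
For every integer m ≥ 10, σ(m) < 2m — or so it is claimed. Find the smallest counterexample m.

A counterexample is any integer m ≥ 10 such that the claim fails; we check each in order.
For m = 10, 11 the conclusion holds.
m = 12: σ(12) = 28; 28 ≥ 24.
Thus m = 12 disproves the claim, and no smaller m works.

m = 12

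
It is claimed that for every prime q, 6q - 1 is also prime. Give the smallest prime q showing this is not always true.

A counterexample is any prime q such that 6q - 1 is not prime; we check each in order.
For q = 2, 3, 5, 7 the conclusion holds.
q = 11: 6q - 1 = 65 = 5 × 13, not prime.
Hence q = 11 is a counterexample.

q = 11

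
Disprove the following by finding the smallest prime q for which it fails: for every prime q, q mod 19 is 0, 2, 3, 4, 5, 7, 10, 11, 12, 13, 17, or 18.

Check each prime q in order until the claim fails.
For q = 2, 3, 5, 7, …, 37, 41, 43 the conclusion holds.
q = 47: 47 mod 19 = 9 — not in {0, 2, 3, 4, 5, 7, 10, 11, 12, 13, 17, 18}.
Thus q = 47 disproves the claim, and no smaller q works.

q = 47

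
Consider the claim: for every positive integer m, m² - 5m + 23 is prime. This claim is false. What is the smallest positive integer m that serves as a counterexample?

Check each positive integer m in order until m² - 5m + 23 is not prime.
For m = 1, 2, 3, 4, …, 16, 17, 18 the conclusion holds.
m = 19: m² - 5m + 23 = 289 = 17 × 17, composite.
So m = 19 is the smallest counterexample.

m = 19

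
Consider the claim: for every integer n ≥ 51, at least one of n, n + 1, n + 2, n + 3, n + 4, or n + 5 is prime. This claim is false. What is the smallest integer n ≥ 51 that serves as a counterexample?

A counterexample is any integer n ≥ 51 such that n, n + 1, n + 2, n + 3, n + 4, n + 5 are all composite; we check each in order.
The first 39 eligible values, up to n = 89, all satisfy the conclusion.
n = 90: 90 = 2 × 45; 91 = 7 × 13; 92 = 2 × 46; 93 = 3 × 31; 94 = 2 × 47; 95 = 5 × 19 — all composite.

n = 90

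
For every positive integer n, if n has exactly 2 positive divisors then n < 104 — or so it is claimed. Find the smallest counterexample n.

For n = 2, 3, 5, 7, …, 97, 101, 103 the conclusion holds.
n = 107: τ(107) = 2; 107 ≥ 104.

n = 107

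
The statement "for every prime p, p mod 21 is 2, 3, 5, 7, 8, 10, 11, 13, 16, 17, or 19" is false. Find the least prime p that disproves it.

We need the least prime p for which the claim fails.
For p = 2, 3, 5, 7, …, 29, 31, 37 the conclusion holds.
p = 41: 41 mod 21 = 20 — not in {2, 3, 5, 7, 8, 10, 11, 13, 16, 17, 19}.

p = 41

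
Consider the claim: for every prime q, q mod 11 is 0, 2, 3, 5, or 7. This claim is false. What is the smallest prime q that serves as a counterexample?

We need the least prime q for which the claim fails.
The first 6 eligible values, up to q = 13, all satisfy the conclusion.
q = 17: 17 mod 11 = 6 — not in {0, 2, 3, 5, 7}.
So q = 17 is the smallest counterexample.

q = 17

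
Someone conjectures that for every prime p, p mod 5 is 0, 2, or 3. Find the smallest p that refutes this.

p = 2: 2 mod 5 = 2.
p = 3: 3 mod 5 = 3.
p = 5: 5 mod 5 = 0.
p = 7: 7 mod 5 = 2.
p = 11: 11 mod 5 = 1 — not in {0, 2, 3}.

p = 11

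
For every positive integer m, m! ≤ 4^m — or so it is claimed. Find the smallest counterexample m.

m = 9

For m = 1, 2, 3, 4, 5, 6, 7, 8 the conclusion holds.
m = 9: m! = 362880 and 4^m = 262144, so 362880 > 262144.
So m = 9 is the smallest counterexample.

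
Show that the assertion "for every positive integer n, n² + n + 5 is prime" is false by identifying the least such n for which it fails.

A counterexample is any positive integer n such that n² + n + 5 is not prime; we check each in order.
For n = 1, 2, 3 the conclusion holds.
n = 4: n² + n + 5 = 25 = 5 × 5, composite.

n = 4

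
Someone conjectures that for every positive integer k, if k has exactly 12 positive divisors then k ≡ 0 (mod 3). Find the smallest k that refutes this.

We need the least positive integer k for which k has exactly 12 positive divisors but the claim fails.
k = 60: τ(60) = 12; 60 ≡ 0 (mod 3).
k = 72: τ(72) = 12; 72 ≡ 0 (mod 3).
k = 84: τ(84) = 12; 84 ≡ 0 (mod 3).
k = 90: τ(90) = 12; 90 ≡ 0 (mod 3).
k = 96: τ(96) = 12; 96 ≡ 0 (mod 3).
k = 108: τ(108) = 12; 108 ≡ 0 (mod 3).
k = 126: τ(126) = 12; 126 ≡ 0 (mod 3).
k = 132: τ(132) = 12; 132 ≡ 0 (mod 3).
k = 140: τ(140) = 12; 140 ≡ 2 (mod 3).
Thus k = 140 disproves the claim, and no smaller k works.

k = 140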